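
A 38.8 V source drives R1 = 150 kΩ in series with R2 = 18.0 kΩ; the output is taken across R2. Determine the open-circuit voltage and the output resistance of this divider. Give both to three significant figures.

V_th = 4.16 V, R_th = 16.1 kΩ

V_th is the open-circuit tap voltage: 38.8 × 18.0/(150 + 18.0) = 4.16 V.
With the supply zeroed, R1 and R2 appear in parallel from the tap: R_th = R1‖R2 = (150 × 18.0)/168.0 = 16.1 kΩ.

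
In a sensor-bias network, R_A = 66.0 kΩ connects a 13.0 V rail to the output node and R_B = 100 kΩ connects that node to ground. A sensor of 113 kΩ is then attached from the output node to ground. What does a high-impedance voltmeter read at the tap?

The load sits in parallel with R_B: R_B‖R_L = (100 × 113) / (100 + 113) = 53.05 kΩ.
V_out = 13.0 × 53.05 / (66.0 + 53.05) = 13.0 × 53.05/119.1 = 5.79 V.
(Unloaded it would have been 7.83 V.)

V_out ≈ 5.79 V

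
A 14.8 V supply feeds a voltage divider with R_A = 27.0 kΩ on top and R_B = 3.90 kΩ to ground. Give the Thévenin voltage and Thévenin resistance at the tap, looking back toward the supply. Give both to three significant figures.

V_th is the open-circuit tap voltage: 14.8 × 3.90/(27.0 + 3.90) = 1.87 V.
With the supply zeroed, R_A and R_B appear in parallel from the tap: R_th = R_A‖R_B = (27.0 × 3.90)/30.90 = 3.41 kΩ.

V_th = 1.87 V, R_th = 3.41 kΩ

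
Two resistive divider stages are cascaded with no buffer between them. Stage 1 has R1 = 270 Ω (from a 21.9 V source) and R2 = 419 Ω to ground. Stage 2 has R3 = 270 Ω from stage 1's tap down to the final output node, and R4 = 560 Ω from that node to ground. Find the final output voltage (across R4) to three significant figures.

Stage 2 presents R3+R4 = 830.0 Ω as a load on stage 1's tap.
Stage 1's lower leg becomes R2‖(R3+R4) = 278.4 Ω, so V_mid = 21.9 × 278.4/548.4 = 11.12 V.
Stage 2 is itself unloaded: V_out = V_mid × R4/(R3+R4) = 11.12 × 560/830.0 = 7.50 V.

V_out ≈ 7.50 V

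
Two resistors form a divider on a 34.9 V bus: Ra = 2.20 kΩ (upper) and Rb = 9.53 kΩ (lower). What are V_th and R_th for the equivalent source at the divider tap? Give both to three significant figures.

V_th is the open-circuit tap voltage: 34.9 × 9.53/(2.20 + 9.53) = 28.4 V.
With the supply zeroed, Ra and Rb appear in parallel from the tap: R_th = Ra‖Rb = (2.20 × 9.53)/11.73 = 1.79 kΩ.

V_th = 28.4 V, R_th = 1.79 kΩ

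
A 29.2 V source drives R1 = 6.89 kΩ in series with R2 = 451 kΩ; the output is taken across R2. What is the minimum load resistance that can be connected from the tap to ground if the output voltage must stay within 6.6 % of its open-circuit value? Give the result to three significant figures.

Output resistance R_th = R1‖R2 = (6.89 × 451)/457.9 = 6.786 kΩ.
The fractional drop is R_th/(R_th + R_L); requiring this ≤ 0.0660 gives R_L ≥ R_th(1/0.0660 − 1) = 6.786 × 14.15 = 96.0 kΩ.

R_L(min) ≈ 96.0 kΩ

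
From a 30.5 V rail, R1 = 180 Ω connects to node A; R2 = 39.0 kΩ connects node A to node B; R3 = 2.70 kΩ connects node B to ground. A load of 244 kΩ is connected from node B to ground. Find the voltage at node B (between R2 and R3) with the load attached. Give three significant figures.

At node B, R3 is in parallel with the load: R3‖R_L = 2670 Ω.
Below node A the resistance is R2 + (R3‖R_L) = 41670 Ω, so V_A = 30.5 × 41670/41850 = 30.37 V.
Then V_B = V_A × (R3‖R_L)/(R2 + R3‖R_L) = 30.37 × 2670/41670 = 1.95 V.

V ≈ 1.95 V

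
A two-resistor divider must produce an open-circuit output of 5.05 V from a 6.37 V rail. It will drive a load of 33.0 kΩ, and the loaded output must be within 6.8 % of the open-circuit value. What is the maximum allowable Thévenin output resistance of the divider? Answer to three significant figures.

R_th ≤ 2.41 kΩ

Loading drop = R_th/(R_th + R_L) ≤ 0.0680, so R_th ≤ R_L · ε/(1−ε) = 33.0 kΩ × 0.0680/0.9320 = 2.41 kΩ.
(Any R1, R2 with R2/(R1+R2) = 0.793 and R1‖R2 ≤ 2.41 kΩ will meet the spec.)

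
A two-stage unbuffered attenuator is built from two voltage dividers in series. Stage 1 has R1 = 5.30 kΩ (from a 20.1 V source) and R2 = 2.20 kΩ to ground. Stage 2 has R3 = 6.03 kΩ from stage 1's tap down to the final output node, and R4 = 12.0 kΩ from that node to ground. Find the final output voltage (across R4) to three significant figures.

Stage 2 presents R3+R4 = 18.03 kΩ as a load on stage 1's tap.
Stage 1's lower leg becomes R2‖(R3+R4) = 1.961 kΩ, so V_mid = 20.1 × 1.961/7.261 = 5.428 V.
Stage 2 is itself unloaded: V_out = V_mid × R4/(R3+R4) = 5.428 × 12.0/18.03 = 3.61 V.

V_out ≈ 3.61 V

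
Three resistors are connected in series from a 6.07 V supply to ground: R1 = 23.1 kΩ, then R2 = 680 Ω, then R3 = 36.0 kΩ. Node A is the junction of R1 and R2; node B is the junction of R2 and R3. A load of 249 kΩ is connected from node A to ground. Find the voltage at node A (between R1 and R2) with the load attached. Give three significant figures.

V ≈ 3.52 V

Below node A the series string R2+R3 = 36680 Ω sits in parallel with the 249000 Ω load: 31970 Ω.
V_A = 6.07 × 31970/(23100 + 31970) = 3.52 V.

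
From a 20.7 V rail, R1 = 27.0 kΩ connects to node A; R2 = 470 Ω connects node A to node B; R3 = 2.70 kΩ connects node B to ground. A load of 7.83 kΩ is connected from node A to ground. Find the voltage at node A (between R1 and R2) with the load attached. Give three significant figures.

V ≈ 1.60 V

Below node A the series string R2+R3 = 3170 Ω sits in parallel with the 7830 Ω load: 2256 Ω.
V_A = 20.7 × 2256/(27000 + 2256) = 1.60 V.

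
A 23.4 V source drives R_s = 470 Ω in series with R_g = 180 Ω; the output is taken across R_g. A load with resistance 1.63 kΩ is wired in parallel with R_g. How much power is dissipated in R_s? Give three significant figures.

P ≈ 644 mW

Total resistance from the source is R_s + (R_g‖R_L) = 632.1 Ω, so I = 23.4/632.1 Ω = 37.02 mA.
P = I²·R_s = (37.02 mA)² × 470 Ω = 644 mW.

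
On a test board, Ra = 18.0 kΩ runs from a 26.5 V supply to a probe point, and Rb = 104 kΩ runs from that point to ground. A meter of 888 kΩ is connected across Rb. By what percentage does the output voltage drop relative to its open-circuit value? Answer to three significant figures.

The divider's output (Thévenin) resistance is Ra‖Rb = 15.34 kΩ.
Fractional drop under load = R_th/(R_th + R_L) = 15.34 / (15.34 + 888) = 0.01699.
So the output falls by 1.70 %.

1.70 %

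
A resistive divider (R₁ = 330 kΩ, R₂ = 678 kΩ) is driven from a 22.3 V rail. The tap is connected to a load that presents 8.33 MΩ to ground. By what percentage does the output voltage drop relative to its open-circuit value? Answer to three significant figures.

2.60 %

The divider's output (Thévenin) resistance is R₁‖R₂ = 222.0 kΩ.
Fractional drop under load = R_th/(R_th + R_L) = 222.0 / (222.0 + 8330) = 0.02595.
So the output falls by 2.60 %.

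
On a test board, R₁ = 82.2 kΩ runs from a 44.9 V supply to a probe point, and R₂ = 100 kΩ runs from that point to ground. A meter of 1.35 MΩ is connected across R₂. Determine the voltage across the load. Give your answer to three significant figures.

V_out ≈ 23.8 V

The load sits in parallel with R₂: R₂‖R_L = (100 × 1350) / (100 + 1350) = 93.10 kΩ.
V_out = 44.9 × 93.10 / (82.2 + 93.10) = 44.9 × 93.10/175.3 = 23.8 V.
(Unloaded it would have been 24.6 V.)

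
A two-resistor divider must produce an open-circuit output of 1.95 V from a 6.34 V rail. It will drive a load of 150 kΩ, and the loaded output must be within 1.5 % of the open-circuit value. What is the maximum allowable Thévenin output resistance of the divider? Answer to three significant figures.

R_th ≤ 2.28 kΩ

Loading drop = R_th/(R_th + R_L) ≤ 0.0150, so R_th ≤ R_L · ε/(1−ε) = 150 kΩ × 0.0150/0.9850 = 2.28 kΩ.
(Any R1, R2 with R2/(R1+R2) = 0.308 and R1‖R2 ≤ 2.28 kΩ will meet the spec.)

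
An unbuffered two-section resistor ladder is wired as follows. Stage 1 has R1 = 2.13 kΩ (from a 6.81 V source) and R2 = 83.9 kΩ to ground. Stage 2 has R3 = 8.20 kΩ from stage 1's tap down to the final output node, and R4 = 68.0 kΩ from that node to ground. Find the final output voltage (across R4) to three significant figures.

Stage 2 presents R3+R4 = 76.20 kΩ as a load on stage 1's tap.
Stage 1's lower leg becomes R2‖(R3+R4) = 39.93 kΩ, so V_mid = 6.81 × 39.93/42.06 = 6.465 V.
Stage 2 is itself unloaded: V_out = V_mid × R4/(R3+R4) = 6.465 × 68.0/76.20 = 5.77 V.

V_out ≈ 5.77 V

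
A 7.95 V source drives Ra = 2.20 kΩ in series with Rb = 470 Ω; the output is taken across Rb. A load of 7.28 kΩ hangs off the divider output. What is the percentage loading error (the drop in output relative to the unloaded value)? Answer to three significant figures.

5.05 %

The divider's output (Thévenin) resistance is Ra‖Rb = 387.3 Ω.
Fractional drop under load = R_th/(R_th + R_L) = 387.3 / (387.3 + 7280) = 0.05051.
So the output falls by 5.05 %.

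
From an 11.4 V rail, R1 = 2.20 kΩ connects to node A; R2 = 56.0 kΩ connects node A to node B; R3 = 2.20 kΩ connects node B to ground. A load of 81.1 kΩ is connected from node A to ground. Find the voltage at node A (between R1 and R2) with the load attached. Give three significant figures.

V ≈ 10.7 V

Below node A the series string R2+R3 = 58.20 kΩ sits in parallel with the 81.1 kΩ load: 33.88 kΩ.
V_A = 11.4 × 33.88/(2.20 + 33.88) = 10.7 V.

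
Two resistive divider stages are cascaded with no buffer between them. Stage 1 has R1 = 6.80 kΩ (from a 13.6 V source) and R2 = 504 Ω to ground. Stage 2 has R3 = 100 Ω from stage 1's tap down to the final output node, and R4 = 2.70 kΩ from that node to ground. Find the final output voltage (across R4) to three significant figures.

V_out ≈ 0.775 V

Stage 2 presents R3+R4 = 2800 Ω as a load on stage 1's tap.
Stage 1's lower leg becomes R2‖(R3+R4) = 427.1 Ω, so V_mid = 13.6 × 427.1/7227 = 0.8038 V.
Stage 2 is itself unloaded: V_out = V_mid × R4/(R3+R4) = 0.8038 × 2700/2800 = 0.775 V.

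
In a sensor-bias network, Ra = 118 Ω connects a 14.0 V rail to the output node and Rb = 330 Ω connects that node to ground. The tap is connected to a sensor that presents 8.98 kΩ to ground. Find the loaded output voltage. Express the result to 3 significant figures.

The load sits in parallel with Rb: Rb‖R_L = (330 × 8980) / (330 + 8980) = 318.3 Ω.
V_out = 14.0 × 318.3 / (118 + 318.3) = 14.0 × 318.3/436.3 = 10.2 V.

V_out ≈ 10.2 V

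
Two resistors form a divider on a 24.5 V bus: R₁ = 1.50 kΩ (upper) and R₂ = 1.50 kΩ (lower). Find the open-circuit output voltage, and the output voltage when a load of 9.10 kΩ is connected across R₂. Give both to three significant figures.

Open-circuit: V = 24.5 × 1.50/(1.50 + 1.50) = 12.2 V.
With the load, R₂ becomes R₂‖R_L = 1.288 kΩ, so V = 24.5 × 1.288/2.788 = 11.3 V.

Unloaded: 12.2 V; loaded: 11.3 V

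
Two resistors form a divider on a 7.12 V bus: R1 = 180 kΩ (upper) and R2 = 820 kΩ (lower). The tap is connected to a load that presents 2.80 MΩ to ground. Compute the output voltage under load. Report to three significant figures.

V_out ≈ 5.55 V

The load sits in parallel with R2: R2‖R_L = (820 × 2800) / (820 + 2800) = 634.3 kΩ.
V_out = 7.12 × 634.3 / (180 + 634.3) = 7.12 × 634.3/814.3 = 5.55 V.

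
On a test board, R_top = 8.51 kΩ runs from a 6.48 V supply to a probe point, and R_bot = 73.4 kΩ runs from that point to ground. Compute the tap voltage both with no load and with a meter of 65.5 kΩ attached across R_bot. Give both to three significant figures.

Open-circuit: V = 6.48 × 73.4/(8.51 + 73.4) = 5.81 V.
With the load, R_bot becomes R_bot‖R_L = 34.61 kΩ, so V = 6.48 × 34.61/43.12 = 5.20 V.

Unloaded: 5.81 V; loaded: 5.20 V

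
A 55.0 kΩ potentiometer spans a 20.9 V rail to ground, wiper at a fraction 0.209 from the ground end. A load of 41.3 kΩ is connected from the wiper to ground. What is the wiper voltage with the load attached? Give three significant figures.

The wiper splits the pot into (1−α)R = 43.51 kΩ above and αR = 11.49 kΩ below.
Lower section ‖ load = 8.992 kΩ.
V_wiper = 20.9 × 8.992/(43.51 + 8.992) = 3.58 V.

V ≈ 3.58 V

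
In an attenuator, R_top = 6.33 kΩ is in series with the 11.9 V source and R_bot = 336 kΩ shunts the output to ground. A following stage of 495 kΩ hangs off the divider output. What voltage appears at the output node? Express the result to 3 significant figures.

V_out ≈ 11.5 V

The load sits in parallel with R_bot: R_bot‖R_L = (336 × 495) / (336 + 495) = 200.1 kΩ.
V_out = 11.9 × 200.1 / (6.33 + 200.1) = 11.9 × 200.1/206.5 = 11.5 V.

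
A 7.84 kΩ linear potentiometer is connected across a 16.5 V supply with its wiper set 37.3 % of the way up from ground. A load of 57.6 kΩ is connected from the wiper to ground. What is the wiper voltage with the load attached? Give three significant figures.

V ≈ 5.96 V

The wiper splits the pot into (1−α)R = 4.916 kΩ above and αR = 2.924 kΩ below.
Lower section ‖ load = 2.783 kΩ.
V_wiper = 16.5 × 2.783/(4.916 + 2.783) = 5.96 V.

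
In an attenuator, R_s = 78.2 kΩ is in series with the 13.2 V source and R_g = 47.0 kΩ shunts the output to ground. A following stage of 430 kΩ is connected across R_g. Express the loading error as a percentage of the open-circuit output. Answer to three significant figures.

6.39 %

The divider's output (Thévenin) resistance is R_s‖R_g = 29.36 kΩ.
Fractional drop under load = R_th/(R_th + R_L) = 29.36 / (29.36 + 430) = 0.06391.
So the output falls by 6.39 %.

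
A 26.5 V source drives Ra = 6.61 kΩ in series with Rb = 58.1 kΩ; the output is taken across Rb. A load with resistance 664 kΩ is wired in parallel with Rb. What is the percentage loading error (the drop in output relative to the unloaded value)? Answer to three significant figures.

0.886 %

The divider's output (Thévenin) resistance is Ra‖Rb = 5.935 kΩ.
Fractional drop under load = R_th/(R_th + R_L) = 5.935 / (5.935 + 664) = 0.008859.
So the output falls by 0.886 %.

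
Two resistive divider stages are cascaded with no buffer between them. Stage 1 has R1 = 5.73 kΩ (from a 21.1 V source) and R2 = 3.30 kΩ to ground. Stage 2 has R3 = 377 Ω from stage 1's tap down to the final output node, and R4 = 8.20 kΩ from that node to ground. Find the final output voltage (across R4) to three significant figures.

Stage 2 presents R3+R4 = 8577 Ω as a load on stage 1's tap.
Stage 1's lower leg becomes R2‖(R3+R4) = 2383 Ω, so V_mid = 21.1 × 2383/8113 = 6.198 V.
Stage 2 is itself unloaded: V_out = V_mid × R4/(R3+R4) = 6.198 × 8200/8577 = 5.93 V.

V_out ≈ 5.93 V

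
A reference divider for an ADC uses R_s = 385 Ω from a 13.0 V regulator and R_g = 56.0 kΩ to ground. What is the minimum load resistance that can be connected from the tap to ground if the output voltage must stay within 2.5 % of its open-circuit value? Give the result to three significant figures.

R_L(min) ≈ 14.9 kΩ

Output resistance R_th = R_s‖R_g = (385 × 56000)/56380 = 382.4 Ω.
The fractional drop is R_th/(R_th + R_L); requiring this ≤ 0.0250 gives R_L ≥ R_th(1/0.0250 − 1) = 382.4 × 39.00 = 14.9 kΩ.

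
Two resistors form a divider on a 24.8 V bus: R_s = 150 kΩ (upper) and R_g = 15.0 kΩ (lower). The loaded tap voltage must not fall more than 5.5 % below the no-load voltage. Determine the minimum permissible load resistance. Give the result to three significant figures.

R_L(min) ≈ 234 kΩ

Output resistance R_th = R_s‖R_g = (150 × 15.0)/165.0 = 13.64 kΩ.
The fractional drop is R_th/(R_th + R_L); requiring this ≤ 0.0550 gives R_L ≥ R_th(1/0.0550 − 1) = 13.64 × 17.18 = 234 kΩ.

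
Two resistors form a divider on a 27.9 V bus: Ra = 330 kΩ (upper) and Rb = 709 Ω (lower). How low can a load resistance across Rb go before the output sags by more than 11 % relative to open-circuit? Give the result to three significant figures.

Output resistance R_th = Ra‖Rb = (330000 × 709)/330700 = 707.5 Ω.
The fractional drop is R_th/(R_th + R_L); requiring this ≤ 0.110 gives R_L ≥ R_th(1/0.110 − 1) = 707.5 × 8.091 = 5.72 kΩ.

R_L(min) ≈ 5.72 kΩ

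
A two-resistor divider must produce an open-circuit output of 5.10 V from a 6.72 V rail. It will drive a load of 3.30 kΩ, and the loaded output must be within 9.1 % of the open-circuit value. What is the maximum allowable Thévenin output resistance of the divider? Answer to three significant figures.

Loading drop = R_th/(R_th + R_L) ≤ 0.0910, so R_th ≤ R_L · ε/(1−ε) = 3.30 kΩ × 0.0910/0.9090 = 330 Ω.
(Any R1, R2 with R2/(R1+R2) = 0.759 and R1‖R2 ≤ 330 Ω will meet the spec.)

R_th ≤ 330 Ω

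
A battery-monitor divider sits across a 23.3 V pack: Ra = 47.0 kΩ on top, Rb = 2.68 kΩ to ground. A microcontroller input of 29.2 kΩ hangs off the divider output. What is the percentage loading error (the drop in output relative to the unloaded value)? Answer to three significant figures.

7.99 %

The divider's output (Thévenin) resistance is Ra‖Rb = 2.535 kΩ.
Fractional drop under load = R_th/(R_th + R_L) = 2.535 / (2.535 + 29.2) = 0.07989.
So the output falls by 7.99 %.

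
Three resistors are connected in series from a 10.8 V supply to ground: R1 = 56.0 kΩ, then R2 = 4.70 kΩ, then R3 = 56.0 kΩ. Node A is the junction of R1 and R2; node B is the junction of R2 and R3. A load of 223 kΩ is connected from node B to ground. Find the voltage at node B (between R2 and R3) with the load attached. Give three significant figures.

At node B, R3 is in parallel with the load: R3‖R_L = 44.76 kΩ.
Below node A the resistance is R2 + (R3‖R_L) = 49.46 kΩ, so V_A = 10.8 × 49.46/105.5 = 5.065 V.
Then V_B = V_A × (R3‖R_L)/(R2 + R3‖R_L) = 5.065 × 44.76/49.46 = 4.58 V.

V ≈ 4.58 V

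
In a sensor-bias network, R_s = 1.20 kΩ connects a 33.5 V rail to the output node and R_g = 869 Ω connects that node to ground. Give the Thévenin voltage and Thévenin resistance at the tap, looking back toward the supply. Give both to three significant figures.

V_th = 14.1 V, R_th = 504 Ω

V_th is the open-circuit tap voltage: 33.5 × 869/(1200 + 869) = 14.1 V.
With the supply zeroed, R_s and R_g appear in parallel from the tap: R_th = R_s‖R_g = (1200 × 869)/2069 = 504 Ω.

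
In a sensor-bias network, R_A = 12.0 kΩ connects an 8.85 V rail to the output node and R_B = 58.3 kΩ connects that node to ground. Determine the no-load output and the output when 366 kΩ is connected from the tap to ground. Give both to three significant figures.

Unloaded: 7.34 V; loaded: 7.15 V

Open-circuit: V = 8.85 × 58.3/(12.0 + 58.3) = 7.34 V.
With the load, R_B becomes R_B‖R_L = 50.29 kΩ, so V = 8.85 × 50.29/62.29 = 7.15 V.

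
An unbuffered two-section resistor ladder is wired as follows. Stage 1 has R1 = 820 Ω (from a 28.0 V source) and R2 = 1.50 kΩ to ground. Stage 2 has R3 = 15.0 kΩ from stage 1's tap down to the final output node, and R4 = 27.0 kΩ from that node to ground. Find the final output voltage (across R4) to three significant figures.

V_out ≈ 11.5 V

Stage 2 presents R3+R4 = 42000 Ω as a load on stage 1's tap.
Stage 1's lower leg becomes R2‖(R3+R4) = 1448 Ω, so V_mid = 28.0 × 1448/2268 = 17.88 V.
Stage 2 is itself unloaded: V_out = V_mid × R4/(R3+R4) = 17.88 × 27000/42000 = 11.5 V.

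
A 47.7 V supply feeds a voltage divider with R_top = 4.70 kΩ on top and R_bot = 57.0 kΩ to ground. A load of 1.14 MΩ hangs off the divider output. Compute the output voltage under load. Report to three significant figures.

The load sits in parallel with R_bot: R_bot‖R_L = (57.0 × 1140) / (57.0 + 1140) = 54.29 kΩ.
V_out = 47.7 × 54.29 / (4.70 + 54.29) = 47.7 × 54.29/58.99 = 43.9 V.

V_out ≈ 43.9 V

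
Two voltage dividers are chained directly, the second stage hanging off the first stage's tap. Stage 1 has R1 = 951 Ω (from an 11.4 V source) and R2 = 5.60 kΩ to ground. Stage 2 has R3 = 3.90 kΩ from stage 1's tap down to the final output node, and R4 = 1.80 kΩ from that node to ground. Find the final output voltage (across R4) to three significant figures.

Stage 2 presents R3+R4 = 5700 Ω as a load on stage 1's tap.
Stage 1's lower leg becomes R2‖(R3+R4) = 2825 Ω, so V_mid = 11.4 × 2825/3776 = 8.529 V.
Stage 2 is itself unloaded: V_out = V_mid × R4/(R3+R4) = 8.529 × 1800/5700 = 2.69 V.

V_out ≈ 2.69 V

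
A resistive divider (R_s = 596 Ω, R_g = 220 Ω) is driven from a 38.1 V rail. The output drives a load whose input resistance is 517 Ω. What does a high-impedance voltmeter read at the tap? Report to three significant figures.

The load sits in parallel with R_g: R_g‖R_L = (220 × 517) / (220 + 517) = 154.3 Ω.
V_out = 38.1 × 154.3 / (596 + 154.3) = 38.1 × 154.3/750.3 = 7.84 V.
(Unloaded it would have been 10.3 V.)

V_out ≈ 7.84 V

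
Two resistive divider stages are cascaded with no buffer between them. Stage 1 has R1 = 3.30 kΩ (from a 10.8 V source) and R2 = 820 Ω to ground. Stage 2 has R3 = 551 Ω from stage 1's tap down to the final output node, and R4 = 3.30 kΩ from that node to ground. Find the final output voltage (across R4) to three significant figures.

Stage 2 presents R3+R4 = 3851 Ω as a load on stage 1's tap.
Stage 1's lower leg becomes R2‖(R3+R4) = 676.0 Ω, so V_mid = 10.8 × 676.0/3976 = 1.836 V.
Stage 2 is itself unloaded: V_out = V_mid × R4/(R3+R4) = 1.836 × 3300/3851 = 1.57 V.

V_out ≈ 1.57 V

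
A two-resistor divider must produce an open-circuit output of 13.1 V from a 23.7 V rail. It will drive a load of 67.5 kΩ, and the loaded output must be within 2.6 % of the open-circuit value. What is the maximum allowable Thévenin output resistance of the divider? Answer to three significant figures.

R_th ≤ 1.80 kΩ

Loading drop = R_th/(R_th + R_L) ≤ 0.0260, so R_th ≤ R_L · ε/(1−ε) = 67.5 kΩ × 0.0260/0.9740 = 1.80 kΩ.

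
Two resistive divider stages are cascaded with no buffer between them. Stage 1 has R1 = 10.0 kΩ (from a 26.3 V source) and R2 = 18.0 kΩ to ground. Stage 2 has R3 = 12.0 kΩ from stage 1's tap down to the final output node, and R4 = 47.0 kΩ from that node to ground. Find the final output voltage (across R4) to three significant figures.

V_out ≈ 12.1 V

Stage 2 presents R3+R4 = 59.00 kΩ as a load on stage 1's tap.
Stage 1's lower leg becomes R2‖(R3+R4) = 13.79 kΩ, so V_mid = 26.3 × 13.79/23.79 = 15.25 V.
Stage 2 is itself unloaded: V_out = V_mid × R4/(R3+R4) = 15.25 × 47.0/59.00 = 12.1 V.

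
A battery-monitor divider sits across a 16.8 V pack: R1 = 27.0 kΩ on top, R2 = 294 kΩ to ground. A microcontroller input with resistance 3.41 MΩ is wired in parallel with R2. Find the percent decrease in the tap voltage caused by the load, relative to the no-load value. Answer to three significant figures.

The divider's output (Thévenin) resistance is R1‖R2 = 24.73 kΩ.
Fractional drop under load = R_th/(R_th + R_L) = 24.73 / (24.73 + 3410) = 0.007200.
So the output falls by 0.720 %.

0.720 %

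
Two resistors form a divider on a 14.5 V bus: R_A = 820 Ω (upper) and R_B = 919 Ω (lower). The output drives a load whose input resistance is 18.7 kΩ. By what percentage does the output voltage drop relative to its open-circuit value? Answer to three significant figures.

2.26 %

The divider's output (Thévenin) resistance is R_A‖R_B = 433.3 Ω.
Fractional drop under load = R_th/(R_th + R_L) = 433.3 / (433.3 + 18700) = 0.02265.
So the output falls by 2.26 %.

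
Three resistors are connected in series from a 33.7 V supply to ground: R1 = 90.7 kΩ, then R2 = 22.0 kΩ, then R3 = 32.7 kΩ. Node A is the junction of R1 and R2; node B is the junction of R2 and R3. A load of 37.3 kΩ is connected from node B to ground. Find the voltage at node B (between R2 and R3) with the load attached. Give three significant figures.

V ≈ 4.51 V

At node B, R3 is in parallel with the load: R3‖R_L = 17.42 kΩ.
Below node A the resistance is R2 + (R3‖R_L) = 39.42 kΩ, so V_A = 33.7 × 39.42/130.1 = 10.21 V.
Then V_B = V_A × (R3‖R_L)/(R2 + R3‖R_L) = 10.21 × 17.42/39.42 = 4.51 V.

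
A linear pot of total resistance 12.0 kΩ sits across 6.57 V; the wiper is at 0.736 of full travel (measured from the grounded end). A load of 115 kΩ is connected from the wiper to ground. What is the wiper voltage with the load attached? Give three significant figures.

V ≈ 4.74 V

The wiper splits the pot into (1−α)R = 3.168 kΩ above and αR = 8.832 kΩ below.
Lower section ‖ load = 8.202 kΩ.
V_wiper = 6.57 × 8.202/(3.168 + 8.202) = 4.74 V.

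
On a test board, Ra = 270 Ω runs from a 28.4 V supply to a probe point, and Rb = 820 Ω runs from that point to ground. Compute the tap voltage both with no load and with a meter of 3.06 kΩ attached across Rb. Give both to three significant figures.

Open-circuit: V = 28.4 × 820/(270 + 820) = 21.4 V.
With the load, Rb becomes Rb‖R_L = 646.7 Ω, so V = 28.4 × 646.7/916.7 = 20.0 V.

Unloaded: 21.4 V; loaded: 20.0 V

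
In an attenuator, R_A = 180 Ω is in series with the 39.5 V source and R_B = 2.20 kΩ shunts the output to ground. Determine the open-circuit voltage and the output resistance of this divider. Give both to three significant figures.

V_th is the open-circuit tap voltage: 39.5 × 2200/(180 + 2200) = 36.5 V.
With the supply zeroed, R_A and R_B appear in parallel from the tap: R_th = R_A‖R_B = (180 × 2200)/2380 = 166 Ω.

V_th = 36.5 V, R_th = 166 Ω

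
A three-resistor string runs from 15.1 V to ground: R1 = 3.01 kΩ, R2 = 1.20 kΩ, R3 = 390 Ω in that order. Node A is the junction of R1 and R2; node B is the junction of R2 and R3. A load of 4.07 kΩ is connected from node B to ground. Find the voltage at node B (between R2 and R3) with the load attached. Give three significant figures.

V ≈ 1.18 V

At node B, R3 is in parallel with the load: R3‖R_L = 355.9 Ω.
Below node A the resistance is R2 + (R3‖R_L) = 1556 Ω, so V_A = 15.1 × 1556/4566 = 5.146 V.
Then V_B = V_A × (R3‖R_L)/(R2 + R3‖R_L) = 5.146 × 355.9/1556 = 1.18 V.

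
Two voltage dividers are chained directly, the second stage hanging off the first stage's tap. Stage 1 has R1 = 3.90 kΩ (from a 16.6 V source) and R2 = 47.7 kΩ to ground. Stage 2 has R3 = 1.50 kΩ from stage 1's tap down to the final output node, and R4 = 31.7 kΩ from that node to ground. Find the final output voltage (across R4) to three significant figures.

V_out ≈ 13.2 V

Stage 2 presents R3+R4 = 33.20 kΩ as a load on stage 1's tap.
Stage 1's lower leg becomes R2‖(R3+R4) = 19.58 kΩ, so V_mid = 16.6 × 19.58/23.48 = 13.84 V.
Stage 2 is itself unloaded: V_out = V_mid × R4/(R3+R4) = 13.84 × 31.7/33.20 = 13.2 V.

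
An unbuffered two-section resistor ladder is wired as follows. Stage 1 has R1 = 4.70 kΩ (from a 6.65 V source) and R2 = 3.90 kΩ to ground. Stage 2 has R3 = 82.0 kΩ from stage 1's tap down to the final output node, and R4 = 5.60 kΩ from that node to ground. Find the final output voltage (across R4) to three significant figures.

Stage 2 presents R3+R4 = 87.60 kΩ as a load on stage 1's tap.
Stage 1's lower leg becomes R2‖(R3+R4) = 3.734 kΩ, so V_mid = 6.65 × 3.734/8.434 = 2.944 V.
Stage 2 is itself unloaded: V_out = V_mid × R4/(R3+R4) = 2.944 × 5.60/87.60 = 0.188 V.

V_out ≈ 0.188 V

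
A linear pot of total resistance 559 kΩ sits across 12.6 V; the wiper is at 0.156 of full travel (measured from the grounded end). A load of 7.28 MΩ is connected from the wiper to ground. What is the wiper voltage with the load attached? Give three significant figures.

V ≈ 1.95 V

The wiper splits the pot into (1−α)R = 471.8 kΩ above and αR = 87.20 kΩ below.
Lower section ‖ load = 86.17 kΩ.
V_wiper = 12.6 × 86.17/(471.8 + 86.17) = 1.95 V.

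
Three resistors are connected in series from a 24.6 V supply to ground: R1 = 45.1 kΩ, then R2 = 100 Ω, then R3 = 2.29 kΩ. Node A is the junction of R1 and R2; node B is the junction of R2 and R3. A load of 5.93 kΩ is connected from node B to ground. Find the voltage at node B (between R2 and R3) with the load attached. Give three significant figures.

At node B, R3 is in parallel with the load: R3‖R_L = 1652 Ω.
Below node A the resistance is R2 + (R3‖R_L) = 1752 Ω, so V_A = 24.6 × 1752/46850 = 0.9199 V.
Then V_B = V_A × (R3‖R_L)/(R2 + R3‖R_L) = 0.9199 × 1652/1752 = 0.867 V.

V ≈ 0.867 V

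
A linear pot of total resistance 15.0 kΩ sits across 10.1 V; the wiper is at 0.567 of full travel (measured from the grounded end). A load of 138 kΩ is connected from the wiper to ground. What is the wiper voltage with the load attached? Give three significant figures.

V ≈ 5.58 V

The wiper splits the pot into (1−α)R = 6.495 kΩ above and αR = 8.505 kΩ below.
Lower section ‖ load = 8.011 kΩ.
V_wiper = 10.1 × 8.011/(6.495 + 8.011) = 5.58 V.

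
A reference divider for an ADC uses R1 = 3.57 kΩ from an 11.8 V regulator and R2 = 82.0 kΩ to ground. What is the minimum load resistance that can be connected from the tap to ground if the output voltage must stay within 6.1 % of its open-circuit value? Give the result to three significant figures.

Output resistance R_th = R1‖R2 = (3.57 × 82.0)/85.57 = 3.421 kΩ.
The fractional drop is R_th/(R_th + R_L); requiring this ≤ 0.0610 gives R_L ≥ R_th(1/0.0610 − 1) = 3.421 × 15.39 = 52.7 kΩ.

R_L(min) ≈ 52.7 kΩ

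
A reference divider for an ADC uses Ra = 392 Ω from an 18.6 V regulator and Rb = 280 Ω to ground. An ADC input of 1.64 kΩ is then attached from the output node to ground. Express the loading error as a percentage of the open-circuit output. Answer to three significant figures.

9.06 %

The divider's output (Thévenin) resistance is Ra‖Rb = 163.3 Ω.
Fractional drop under load = R_th/(R_th + R_L) = 163.3 / (163.3 + 1640) = 0.09057.
So the output falls by 9.06 %.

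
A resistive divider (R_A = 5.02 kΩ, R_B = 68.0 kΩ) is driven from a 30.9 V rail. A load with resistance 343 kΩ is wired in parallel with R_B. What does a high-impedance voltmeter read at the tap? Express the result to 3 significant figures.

V_out ≈ 28.4 V

The load sits in parallel with R_B: R_B‖R_L = (68.0 × 343) / (68.0 + 343) = 56.75 kΩ.
V_out = 30.9 × 56.75 / (5.02 + 56.75) = 30.9 × 56.75/61.77 = 28.4 V.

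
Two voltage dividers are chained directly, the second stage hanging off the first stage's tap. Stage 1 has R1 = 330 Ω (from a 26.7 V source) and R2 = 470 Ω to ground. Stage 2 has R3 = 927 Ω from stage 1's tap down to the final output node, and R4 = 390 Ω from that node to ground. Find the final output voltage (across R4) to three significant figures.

Stage 2 presents R3+R4 = 1317 Ω as a load on stage 1's tap.
Stage 1's lower leg becomes R2‖(R3+R4) = 346.4 Ω, so V_mid = 26.7 × 346.4/676.4 = 13.67 V.
Stage 2 is itself unloaded: V_out = V_mid × R4/(R3+R4) = 13.67 × 390/1317 = 4.05 V.

V_out ≈ 4.05 V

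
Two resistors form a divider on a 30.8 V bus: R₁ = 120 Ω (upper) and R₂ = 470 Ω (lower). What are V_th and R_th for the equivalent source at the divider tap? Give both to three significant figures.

V_th = 24.5 V, R_th = 95.6 Ω

V_th is the open-circuit tap voltage: 30.8 × 470/(120 + 470) = 24.5 V.
With the supply zeroed, R₁ and R₂ appear in parallel from the tap: R_th = R₁‖R₂ = (120 × 470)/590.0 = 95.6 Ω.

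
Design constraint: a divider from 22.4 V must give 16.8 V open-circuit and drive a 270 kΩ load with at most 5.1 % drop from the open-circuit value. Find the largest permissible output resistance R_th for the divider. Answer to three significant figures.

R_th ≤ 14.5 kΩ

Loading drop = R_th/(R_th + R_L) ≤ 0.0510, so R_th ≤ R_L · ε/(1−ε) = 270 kΩ × 0.0510/0.9490 = 14.5 kΩ.
(Any R1, R2 with R2/(R1+R2) = 0.750 and R1‖R2 ≤ 14.5 kΩ will meet the spec.)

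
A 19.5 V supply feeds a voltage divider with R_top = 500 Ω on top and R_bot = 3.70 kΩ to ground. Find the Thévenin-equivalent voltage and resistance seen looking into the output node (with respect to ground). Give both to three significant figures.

V_th = 17.2 V, R_th = 440 Ω

V_th is the open-circuit tap voltage: 19.5 × 3700/(500 + 3700) = 17.2 V.
With the supply zeroed, R_top and R_bot appear in parallel from the tap: R_th = R_top‖R_bot = (500 × 3700)/4200 = 440 Ω.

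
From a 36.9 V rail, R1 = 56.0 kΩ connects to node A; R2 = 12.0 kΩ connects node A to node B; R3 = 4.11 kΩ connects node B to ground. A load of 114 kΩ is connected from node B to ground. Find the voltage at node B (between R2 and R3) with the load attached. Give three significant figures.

V ≈ 2.03 V

At node B, R3 is in parallel with the load: R3‖R_L = 3.967 kΩ.
Below node A the resistance is R2 + (R3‖R_L) = 15.97 kΩ, so V_A = 36.9 × 15.97/71.97 = 8.187 V.
Then V_B = V_A × (R3‖R_L)/(R2 + R3‖R_L) = 8.187 × 3.967/15.97 = 2.03 V.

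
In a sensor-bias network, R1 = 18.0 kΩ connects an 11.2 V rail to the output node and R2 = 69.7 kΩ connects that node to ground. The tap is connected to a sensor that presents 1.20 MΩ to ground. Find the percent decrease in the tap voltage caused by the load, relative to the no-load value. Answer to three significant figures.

1.18 %

The divider's output (Thévenin) resistance is R1‖R2 = 14.31 kΩ.
Fractional drop under load = R_th/(R_th + R_L) = 14.31 / (14.31 + 1200) = 0.01178.
So the output falls by 1.18 %.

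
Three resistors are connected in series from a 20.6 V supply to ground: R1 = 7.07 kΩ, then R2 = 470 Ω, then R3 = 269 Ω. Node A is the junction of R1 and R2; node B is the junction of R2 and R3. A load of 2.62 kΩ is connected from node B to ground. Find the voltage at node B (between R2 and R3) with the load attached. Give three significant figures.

At node B, R3 is in parallel with the load: R3‖R_L = 244.0 Ω.
Below node A the resistance is R2 + (R3‖R_L) = 714.0 Ω, so V_A = 20.6 × 714.0/7784 = 1.889 V.
Then V_B = V_A × (R3‖R_L)/(R2 + R3‖R_L) = 1.889 × 244.0/714.0 = 0.646 V.

V ≈ 0.646 V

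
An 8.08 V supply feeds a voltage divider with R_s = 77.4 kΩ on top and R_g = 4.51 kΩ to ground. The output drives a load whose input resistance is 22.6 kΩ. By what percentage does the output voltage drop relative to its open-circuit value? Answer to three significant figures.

15.9 %

Unloaded V = 8.08 × 4.51/81.91 = 0.4449 V.
Loaded: R_g‖R_L = 3.760 kΩ, giving V = 8.08 × 3.760/81.16 = 0.3743 V.
Drop = (0.4449 − 0.3743) / 0.4449 = 15.9 %.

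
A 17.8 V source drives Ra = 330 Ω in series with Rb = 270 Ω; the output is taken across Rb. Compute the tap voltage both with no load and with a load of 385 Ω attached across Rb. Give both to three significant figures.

Unloaded: 8.01 V; loaded: 5.78 V

Open-circuit: V = 17.8 × 270/(330 + 270) = 8.01 V.
With the load, Rb becomes Rb‖R_L = 158.7 Ω, so V = 17.8 × 158.7/488.7 = 5.78 V.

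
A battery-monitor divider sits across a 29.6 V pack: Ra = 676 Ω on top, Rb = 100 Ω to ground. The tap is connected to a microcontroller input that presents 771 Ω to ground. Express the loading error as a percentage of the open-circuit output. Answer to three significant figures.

Unloaded V = 29.6 × 100/776.0 = 3.8144 V.
Loaded: Rb‖R_L = 88.52 Ω, giving V = 29.6 × 88.52/764.5 = 3.4272 V.
Drop = (3.8144 − 3.4272) / 3.8144 = 10.2 %.

10.2 %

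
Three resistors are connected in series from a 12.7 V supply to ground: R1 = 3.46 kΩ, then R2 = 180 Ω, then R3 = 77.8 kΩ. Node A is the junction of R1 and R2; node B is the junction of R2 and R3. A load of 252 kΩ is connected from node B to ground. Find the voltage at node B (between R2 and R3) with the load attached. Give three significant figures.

V ≈ 12.0 V

At node B, R3 is in parallel with the load: R3‖R_L = 59450 Ω.
Below node A the resistance is R2 + (R3‖R_L) = 59630 Ω, so V_A = 12.7 × 59630/63090 = 12.00 V.
Then V_B = V_A × (R3‖R_L)/(R2 + R3‖R_L) = 12.00 × 59450/59630 = 12.0 V.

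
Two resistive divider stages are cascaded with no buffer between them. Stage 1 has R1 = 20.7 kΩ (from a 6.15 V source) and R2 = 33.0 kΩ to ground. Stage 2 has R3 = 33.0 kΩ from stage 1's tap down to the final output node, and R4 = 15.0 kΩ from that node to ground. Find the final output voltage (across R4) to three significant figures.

Stage 2 presents R3+R4 = 48.00 kΩ as a load on stage 1's tap.
Stage 1's lower leg becomes R2‖(R3+R4) = 19.56 kΩ, so V_mid = 6.15 × 19.56/40.26 = 2.988 V.
Stage 2 is itself unloaded: V_out = V_mid × R4/(R3+R4) = 2.988 × 15.0/48.00 = 0.934 V.

V_out ≈ 0.934 V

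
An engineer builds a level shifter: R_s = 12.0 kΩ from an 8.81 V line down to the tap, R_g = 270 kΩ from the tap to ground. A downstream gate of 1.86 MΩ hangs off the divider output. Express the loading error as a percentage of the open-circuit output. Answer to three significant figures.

0.614 %

The divider's output (Thévenin) resistance is R_s‖R_g = 11.49 kΩ.
Fractional drop under load = R_th/(R_th + R_L) = 11.49 / (11.49 + 1860) = 0.006139.
So the output falls by 0.614 %.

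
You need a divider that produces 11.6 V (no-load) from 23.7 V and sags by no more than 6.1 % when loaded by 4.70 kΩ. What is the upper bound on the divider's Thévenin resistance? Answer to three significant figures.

R_th ≤ 305 Ω

Loading drop = R_th/(R_th + R_L) ≤ 0.0610, so R_th ≤ R_L · ε/(1−ε) = 4.70 kΩ × 0.0610/0.9390 = 305 Ω.
(Any R1, R2 with R2/(R1+R2) = 0.489 and R1‖R2 ≤ 305 Ω will meet the spec.)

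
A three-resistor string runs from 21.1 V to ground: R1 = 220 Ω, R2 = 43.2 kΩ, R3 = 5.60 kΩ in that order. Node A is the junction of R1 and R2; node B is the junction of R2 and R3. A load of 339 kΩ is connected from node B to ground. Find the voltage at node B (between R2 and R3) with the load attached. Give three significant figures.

V ≈ 2.38 V

At node B, R3 is in parallel with the load: R3‖R_L = 5509 Ω.
Below node A the resistance is R2 + (R3‖R_L) = 48710 Ω, so V_A = 21.1 × 48710/48930 = 21.01 V.
Then V_B = V_A × (R3‖R_L)/(R2 + R3‖R_L) = 21.01 × 5509/48710 = 2.38 V.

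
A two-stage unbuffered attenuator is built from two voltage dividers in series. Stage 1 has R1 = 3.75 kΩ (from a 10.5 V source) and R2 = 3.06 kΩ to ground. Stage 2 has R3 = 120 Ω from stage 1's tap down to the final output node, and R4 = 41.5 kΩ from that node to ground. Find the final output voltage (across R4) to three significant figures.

Stage 2 presents R3+R4 = 41620 Ω as a load on stage 1's tap.
Stage 1's lower leg becomes R2‖(R3+R4) = 2850 Ω, so V_mid = 10.5 × 2850/6600 = 4.534 V.
Stage 2 is itself unloaded: V_out = V_mid × R4/(R3+R4) = 4.534 × 41500/41620 = 4.52 V.

V_out ≈ 4.52 V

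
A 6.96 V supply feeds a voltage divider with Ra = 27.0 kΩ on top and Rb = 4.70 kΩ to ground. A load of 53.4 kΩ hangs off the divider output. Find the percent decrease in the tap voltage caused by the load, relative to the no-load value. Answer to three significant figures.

6.97 %

The divider's output (Thévenin) resistance is Ra‖Rb = 4.003 kΩ.
Fractional drop under load = R_th/(R_th + R_L) = 4.003 / (4.003 + 53.4) = 0.06974.
So the output falls by 6.97 %.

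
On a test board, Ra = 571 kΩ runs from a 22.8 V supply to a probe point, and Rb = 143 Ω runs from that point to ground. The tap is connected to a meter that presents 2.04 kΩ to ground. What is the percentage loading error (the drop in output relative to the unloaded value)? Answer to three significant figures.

The divider's output (Thévenin) resistance is Ra‖Rb = 143.0 Ω.
Fractional drop under load = R_th/(R_th + R_L) = 143.0 / (143.0 + 2040) = 0.06549.
So the output falls by 6.55 %.

6.55 %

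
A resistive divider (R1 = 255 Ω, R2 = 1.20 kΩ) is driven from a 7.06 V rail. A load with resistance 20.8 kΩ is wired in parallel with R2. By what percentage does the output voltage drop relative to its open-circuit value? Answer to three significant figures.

The divider's output (Thévenin) resistance is R1‖R2 = 210.3 Ω.
Fractional drop under load = R_th/(R_th + R_L) = 210.3 / (210.3 + 20800) = 0.01001.
So the output falls by 1.00 %.

1.00 %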